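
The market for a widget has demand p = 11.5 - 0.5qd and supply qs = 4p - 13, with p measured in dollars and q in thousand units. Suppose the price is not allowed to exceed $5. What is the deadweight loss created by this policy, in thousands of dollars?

Rearranging demand gives qd = 23 - 2p. Equilibrium: 23 - 2p = 4p - 13, so 36 = 6p and p* = 6, q* = 11.
Because the ceiling (5) lies below the market-clearing price, it is binding.
At p = 5: qd = 23 - 2·5 = 13 and qs = 4·5 - 13 = 7.
Quantity traded falls to 7. At q = 7 the demand price is (23 - 7)/2 = 8 and the supply price is (13 + 7)/4 = 5.
Deadweight loss = ½ · (8 - 5) · (11 - 7) = ½ · 3 · 4 = 6.

6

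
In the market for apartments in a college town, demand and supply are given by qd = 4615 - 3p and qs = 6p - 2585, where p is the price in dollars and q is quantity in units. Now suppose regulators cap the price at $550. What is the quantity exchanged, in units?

Setting quantity demanded equal to quantity supplied, 4615 - 3p = 6p - 2585, gives p* = 800 and q* = 2215.
Since 550 < 800, the ceiling is binding.
At p = 550: qd = 4615 - 3·550 = 2965 and qs = 6·550 - 2585 = 715.
The quantity actually transacted is the short side, supply: 715.

715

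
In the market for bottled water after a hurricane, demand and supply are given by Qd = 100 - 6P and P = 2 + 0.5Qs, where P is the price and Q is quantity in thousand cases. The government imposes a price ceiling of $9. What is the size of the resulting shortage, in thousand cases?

Rearranging supply gives Qs = 2P - 4. Without the control the market clears where 100 - 6P = 2P - 4, i.e. P* = 13 and Q* = 22.
The ceiling of 9 is below the equilibrium price 13, so it binds.
At P = 9: Qd = 100 - 6·9 = 46 and Qs = 2·9 - 4 = 14.
Shortage = Qd - Qs = 46 - 14 = 32.

32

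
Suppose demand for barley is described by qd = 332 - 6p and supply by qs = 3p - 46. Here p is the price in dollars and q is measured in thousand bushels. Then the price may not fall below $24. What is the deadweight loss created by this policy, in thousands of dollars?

0

Equilibrium: 332 - 6p = 3p - 46, so 378 = 9p and p* = 42, q* = 80.
Since 24 is below p* = 42, the floor does not bind and the free-market outcome prevails.
Since the control does not bind, no trades are prevented and deadweight loss is zero.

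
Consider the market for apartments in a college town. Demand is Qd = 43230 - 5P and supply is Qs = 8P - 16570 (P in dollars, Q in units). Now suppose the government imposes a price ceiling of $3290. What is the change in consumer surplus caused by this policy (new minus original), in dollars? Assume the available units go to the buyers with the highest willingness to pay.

In a free market, 43230 - 5P = 8P - 16570 gives the equilibrium P* = 4600, Q* = 20230.
Since 3290 < 4600, the ceiling is binding.
At P = 3290: Qd = 43230 - 5·3290 = 26780 and Qs = 8·3290 - 16570 = 9750.
Consumer surplus without the control is ½ · (8646 - 4600) · 20230 = 40925290.
With the ceiling, 9750 units are sold at 3290 (assume they go to the highest-value buyers). The demand price at Q = 9750 is 6696, so CS = ½ · [(8646 - 3290) + (6696 - 3290)] · 9750 = 42714750.
Change in consumer surplus = 42714750 - 40925290 = 1789460.

1789460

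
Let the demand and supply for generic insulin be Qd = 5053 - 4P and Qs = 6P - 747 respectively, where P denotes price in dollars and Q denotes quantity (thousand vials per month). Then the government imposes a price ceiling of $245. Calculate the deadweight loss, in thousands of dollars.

841687.5

Equilibrium: 5053 - 4P = 6P - 747, so 5800 = 10P and P* = 580, Q* = 2733.
Since 245 < 580, the ceiling is binding.
At P = 245: Qd = 5053 - 4·245 = 4073 and Qs = 6·245 - 747 = 723.
Quantity traded falls to 723. At Q = 723 the demand price is (5053 - 723)/4 = 1082.5 and the supply price is (747 + 723)/6 = 245.
Deadweight loss = ½ · (1082.5 - 245) · (2733 - 723) = ½ · 837.5 · 2010 = 841687.5.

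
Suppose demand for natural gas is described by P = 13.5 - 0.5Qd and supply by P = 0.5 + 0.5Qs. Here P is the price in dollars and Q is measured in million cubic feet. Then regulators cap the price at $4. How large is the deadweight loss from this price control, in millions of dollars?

18

Rearranging demand gives Qd = 27 - 2P; rearranging supply gives Qs = 2P - 1. Setting quantity demanded equal to quantity supplied, 27 - 2P = 2P - 1, gives P* = 7 and Q* = 13.
Because the ceiling (4) lies below the market-clearing price, it is binding.
At P = 4: Qd = 27 - 2·4 = 19 and Qs = 2·4 - 1 = 7.
Quantity traded falls to 7. At Q = 7 the demand price is (27 - 7)/2 = 10 and the supply price is (1 + 7)/2 = 4.
Deadweight loss = ½ · (10 - 4) · (13 - 7) = ½ · 6 · 6 = 18.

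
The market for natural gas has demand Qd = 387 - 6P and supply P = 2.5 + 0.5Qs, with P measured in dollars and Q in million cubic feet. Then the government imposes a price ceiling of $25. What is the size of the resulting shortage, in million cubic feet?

Rearranging supply gives Qs = 2P - 5. Equilibrium: 387 - 6P = 2P - 5, so 392 = 8P and P* = 49, Q* = 93.
Because the ceiling (25) lies below the market-clearing price, it is binding.
At P = 25: Qd = 387 - 6·25 = 237 and Qs = 2·25 - 5 = 45.
Shortage = Qd - Qs = 237 - 45 = 192.

192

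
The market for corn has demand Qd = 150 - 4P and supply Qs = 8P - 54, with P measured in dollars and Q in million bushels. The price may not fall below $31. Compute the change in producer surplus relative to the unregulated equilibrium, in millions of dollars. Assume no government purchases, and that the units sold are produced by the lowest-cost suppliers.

Setting quantity demanded equal to quantity supplied, 150 - 4P = 8P - 54, gives P* = 17 and Q* = 82.
Because the floor (31) lies above the market-clearing price, it is binding.
At P = 31: Qd = 150 - 4·31 = 26 and Qs = 8·31 - 54 = 194.
Producer surplus without the control is ½ · (17 - 6.75) · 82 = 420.25.
With the floor, 26 units are sold at 31. The supply price at Q = 26 is 10, so PS = ½ · [(31 - 6.75) + (31 - 10)] · 26 = 588.25.
Change in producer surplus = 588.25 - 420.25 = 168.

168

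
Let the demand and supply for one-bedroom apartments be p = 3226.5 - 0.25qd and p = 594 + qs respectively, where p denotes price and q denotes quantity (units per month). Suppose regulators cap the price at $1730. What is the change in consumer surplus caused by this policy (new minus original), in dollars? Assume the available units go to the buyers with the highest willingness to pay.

Rearranging demand gives qd = 12906 - 4p; rearranging supply gives qs = p - 594. In a free market, 12906 - 4p = p - 594 gives the equilibrium p* = 2700, q* = 2106.
The ceiling of 1730 is below the equilibrium price 2700, so it binds.
At p = 1730: qd = 12906 - 4·1730 = 5986 and qs = 1730 - 594 = 1136.
Consumer surplus without the control is ½ · (3226.5 - 2700) · 2106 = 554404.5.
With the ceiling, 1136 units are sold at 1730 (assume they go to the highest-value buyers). The demand price at q = 1136 is 2942.5, so CS = ½ · [(3226.5 - 1730) + (2942.5 - 1730)] · 1136 = 1538712.
Change in consumer surplus = 1538712 - 554404.5 = 984307.5.

984307.5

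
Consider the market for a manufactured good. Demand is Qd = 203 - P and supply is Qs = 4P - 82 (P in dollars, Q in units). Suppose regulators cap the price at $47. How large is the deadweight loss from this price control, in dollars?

Setting quantity demanded equal to quantity supplied, 203 - P = 4P - 82, gives P* = 57 and Q* = 146.
The ceiling of 47 is below the equilibrium price 57, so it binds.
At P = 47: Qd = 203 - 47 = 156 and Qs = 4·47 - 82 = 106.
Quantity traded falls to 106. At Q = 106 the demand price is 203 - 106 = 97 and the supply price is (82 + 106)/4 = 47.
Deadweight loss = ½ · (97 - 47) · (146 - 106) = ½ · 50 · 40 = 1000.

1000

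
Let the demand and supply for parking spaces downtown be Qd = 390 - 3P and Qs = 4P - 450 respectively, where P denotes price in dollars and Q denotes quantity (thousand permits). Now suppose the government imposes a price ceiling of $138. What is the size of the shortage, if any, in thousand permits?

0

Setting quantity demanded equal to quantity supplied, 390 - 3P = 4P - 450, gives P* = 120 and Q* = 30.
Since 138 is above P* = 120, the ceiling does not bind and the free-market outcome prevails.
Since the control does not bind, there is no shortage.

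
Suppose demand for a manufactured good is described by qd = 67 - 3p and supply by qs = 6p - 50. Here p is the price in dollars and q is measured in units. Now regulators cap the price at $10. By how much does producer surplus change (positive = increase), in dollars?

Without the control the market clears where 67 - 3p = 6p - 50, i.e. p* = 13 and q* = 28.
Because the ceiling (10) lies below the market-clearing price, it is binding.
At p = 10: qd = 67 - 3·10 = 37 and qs = 6·10 - 50 = 10.
Producer surplus without the control is ½ · (13 - 25/3) · 28 = 196/3.
With the ceiling, producers sell 10 units at 10, so PS = ½ · (10 - 25/3) · 10 = 25/3.
Change in producer surplus = 25/3 - 196/3 = -57.

-57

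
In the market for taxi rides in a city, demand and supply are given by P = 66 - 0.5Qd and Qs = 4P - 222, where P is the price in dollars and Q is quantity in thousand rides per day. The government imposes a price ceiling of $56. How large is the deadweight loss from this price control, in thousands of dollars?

Rearranging demand gives Qd = 132 - 2P. Equilibrium: 132 - 2P = 4P - 222, so 354 = 6P and P* = 59, Q* = 14.
Because the ceiling (56) lies below the market-clearing price, it is binding.
At P = 56: Qd = 132 - 2·56 = 20 and Qs = 4·56 - 222 = 2.
Quantity traded falls to 2. At Q = 2 the demand price is (132 - 2)/2 = 65 and the supply price is (222 + 2)/4 = 56.
Deadweight loss = ½ · (65 - 56) · (14 - 2) = ½ · 9 · 12 = 54.

54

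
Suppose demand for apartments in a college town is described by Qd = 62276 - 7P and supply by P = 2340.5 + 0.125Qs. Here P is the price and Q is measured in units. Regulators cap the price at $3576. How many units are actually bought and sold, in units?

Rearranging supply gives Qs = 8P - 18724. Setting quantity demanded equal to quantity supplied, 62276 - 7P = 8P - 18724, gives P* = 5400 and Q* = 24476.
Because the ceiling (3576) lies below the market-clearing price, it is binding.
At P = 3576: Qd = 62276 - 7·3576 = 37244 and Qs = 8·3576 - 18724 = 9884.
The quantity actually transacted is the short side, supply: 9884.

9884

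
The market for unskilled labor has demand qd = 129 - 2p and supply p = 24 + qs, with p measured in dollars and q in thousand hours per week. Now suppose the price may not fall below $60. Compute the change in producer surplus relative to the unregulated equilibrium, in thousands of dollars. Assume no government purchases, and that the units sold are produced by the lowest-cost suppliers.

Rearranging supply gives qs = p - 24. In a free market, 129 - 2p = p - 24 gives the equilibrium p* = 51, q* = 27.
Because the floor (60) lies above the market-clearing price, it is binding.
At p = 60: qd = 129 - 2·60 = 9 and qs = 60 - 24 = 36.
Producer surplus without the control is ½ · (51 - 24) · 27 = 364.5.
With the floor, 9 units are sold at 60. The supply price at q = 9 is 33, so PS = ½ · [(60 - 24) + (60 - 33)] · 9 = 283.5.
Change in producer surplus = 283.5 - 364.5 = -81.

-81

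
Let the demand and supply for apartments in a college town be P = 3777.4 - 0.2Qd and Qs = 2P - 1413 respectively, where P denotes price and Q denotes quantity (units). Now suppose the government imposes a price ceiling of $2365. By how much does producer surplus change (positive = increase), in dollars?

-2060820

Rearranging demand gives Qd = 18887 - 5P. In a free market, 18887 - 5P = 2P - 1413 gives the equilibrium P* = 2900, Q* = 4387.
Because the ceiling (2365) lies below the market-clearing price, it is binding.
At P = 2365: Qd = 18887 - 5·2365 = 7062 and Qs = 2·2365 - 1413 = 3317.
Producer surplus without the control is ½ · (2900 - 706.5) · 4387 = 4811442.25.
With the ceiling, producers sell 3317 units at 2365, so PS = ½ · (2365 - 706.5) · 3317 = 2750622.25.
Change in producer surplus = 2750622.25 - 4811442.25 = -2060820.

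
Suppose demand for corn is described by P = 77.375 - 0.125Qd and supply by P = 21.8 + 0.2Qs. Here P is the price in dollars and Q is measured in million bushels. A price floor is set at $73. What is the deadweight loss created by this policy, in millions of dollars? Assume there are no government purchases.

Rearranging demand gives Qd = 619 - 8P; rearranging supply gives Qs = 5P - 109. Equilibrium: 619 - 8P = 5P - 109, so 728 = 13P and P* = 56, Q* = 171.
The floor of 73 is above the equilibrium price 56, so it binds.
At P = 73: Qd = 619 - 8·73 = 35 and Qs = 5·73 - 109 = 256.
Quantity traded falls to 35. At Q = 35 the demand price is (619 - 35)/8 = 73 and the supply price is (109 + 35)/5 = 28.8.
Deadweight loss = ½ · (73 - 28.8) · (171 - 35) = ½ · 44.2 · 136 = 3005.6.

3005.6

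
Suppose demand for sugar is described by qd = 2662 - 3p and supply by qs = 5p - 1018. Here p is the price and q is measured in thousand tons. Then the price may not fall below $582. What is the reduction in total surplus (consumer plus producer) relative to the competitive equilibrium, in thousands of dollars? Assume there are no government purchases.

35721.6

Equilibrium: 2662 - 3p = 5p - 1018, so 3680 = 8p and p* = 460, q* = 1282.
Because the floor (582) lies above the market-clearing price, it is binding.
At p = 582: qd = 2662 - 3·582 = 916 and qs = 5·582 - 1018 = 1892.
Quantity traded falls to 916. At q = 916 the demand price is (2662 - 916)/3 = 582 and the supply price is (1018 + 916)/5 = 386.8.
Deadweight loss = ½ · (582 - 386.8) · (1282 - 916) = ½ · 195.2 · 366 = 35721.6.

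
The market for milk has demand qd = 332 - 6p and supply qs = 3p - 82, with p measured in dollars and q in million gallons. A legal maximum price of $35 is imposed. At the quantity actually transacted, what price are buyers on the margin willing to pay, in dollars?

Equilibrium: 332 - 6p = 3p - 82, so 414 = 9p and p* = 46, q* = 56.
Since 35 < 46, the ceiling is binding.
At p = 35: qd = 332 - 6·35 = 122 and qs = 3·35 - 82 = 23.
Only 23 units reach the market. On the demand curve, the marginal buyer's willingness to pay at q = 23 is (332 - 23)/6 = 51.5.

51.5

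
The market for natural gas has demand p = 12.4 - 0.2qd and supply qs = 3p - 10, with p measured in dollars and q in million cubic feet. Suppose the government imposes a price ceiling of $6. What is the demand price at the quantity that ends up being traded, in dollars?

Rearranging demand gives qd = 62 - 5p. Without the control the market clears where 62 - 5p = 3p - 10, i.e. p* = 9 and q* = 17.
The ceiling of 6 is below the equilibrium price 9, so it binds.
At p = 6: qd = 62 - 5·6 = 32 and qs = 3·6 - 10 = 8.
Only 8 units reach the market. On the demand curve, the marginal buyer's willingness to pay at q = 8 is (62 - 8)/5 = 10.8.

10.8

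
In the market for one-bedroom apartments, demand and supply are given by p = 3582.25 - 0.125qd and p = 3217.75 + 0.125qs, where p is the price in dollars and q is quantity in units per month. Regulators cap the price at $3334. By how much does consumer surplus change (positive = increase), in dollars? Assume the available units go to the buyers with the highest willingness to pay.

43956

Rearranging demand gives qd = 28658 - 8p; rearranging supply gives qs = 8p - 25742. In a free market, 28658 - 8p = 8p - 25742 gives the equilibrium p* = 3400, q* = 1458.
Because the ceiling (3334) lies below the market-clearing price, it is binding.
At p = 3334: qd = 28658 - 8·3334 = 1986 and qs = 8·3334 - 25742 = 930.
Consumer surplus without the control is ½ · (3582.25 - 3400) · 1458 = 132860.25.
With the ceiling, 930 units are sold at 3334 (assume they go to the highest-value buyers). The demand price at q = 930 is 3466, so CS = ½ · [(3582.25 - 3334) + (3466 - 3334)] · 930 = 176816.25.
Change in consumer surplus = 176816.25 - 132860.25 = 43956.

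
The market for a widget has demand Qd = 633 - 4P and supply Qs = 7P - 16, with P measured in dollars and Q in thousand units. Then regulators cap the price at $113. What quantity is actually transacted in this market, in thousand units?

Setting quantity demanded equal to quantity supplied, 633 - 4P = 7P - 16, gives P* = 59 and Q* = 397.
Since 113 is above P* = 59, the ceiling does not bind and the free-market outcome prevails.

397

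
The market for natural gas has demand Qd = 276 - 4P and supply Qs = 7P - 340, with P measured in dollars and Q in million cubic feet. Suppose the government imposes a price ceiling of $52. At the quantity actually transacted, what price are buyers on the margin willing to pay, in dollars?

Equilibrium: 276 - 4P = 7P - 340, so 616 = 11P and P* = 56, Q* = 52.
Since 52 < 56, the ceiling is binding.
At P = 52: Qd = 276 - 4·52 = 68 and Qs = 7·52 - 340 = 24.
Only 24 units reach the market. On the demand curve, the marginal buyer's willingness to pay at Q = 24 is (276 - 24)/4 = 63.

63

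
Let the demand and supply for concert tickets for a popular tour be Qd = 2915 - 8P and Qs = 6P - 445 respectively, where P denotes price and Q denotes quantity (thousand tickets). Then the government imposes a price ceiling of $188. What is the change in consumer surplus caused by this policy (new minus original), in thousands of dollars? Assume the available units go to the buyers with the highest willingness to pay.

Equilibrium: 2915 - 8P = 6P - 445, so 3360 = 14P and P* = 240, Q* = 995.
The ceiling of 188 is below the equilibrium price 240, so it binds.
At P = 188: Qd = 2915 - 8·188 = 1411 and Qs = 6·188 - 445 = 683.
Consumer surplus without the control is ½ · (364.375 - 240) · 995 = 61876.5625.
With the ceiling, 683 units are sold at 188 (assume they go to the highest-value buyers). The demand price at Q = 683 is 279, so CS = ½ · [(364.375 - 188) + (279 - 188)] · 683 = 91308.5625.
Change in consumer surplus = 91308.5625 - 61876.5625 = 29432.

29432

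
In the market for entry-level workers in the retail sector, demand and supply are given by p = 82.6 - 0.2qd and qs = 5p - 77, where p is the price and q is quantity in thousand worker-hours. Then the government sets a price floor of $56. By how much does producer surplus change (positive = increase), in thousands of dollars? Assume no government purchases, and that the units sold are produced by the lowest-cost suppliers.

Rearranging demand gives qd = 413 - 5p. Without the control the market clears where 413 - 5p = 5p - 77, i.e. p* = 49 and q* = 168.
The floor of 56 is above the equilibrium price 49, so it binds.
At p = 56: qd = 413 - 5·56 = 133 and qs = 5·56 - 77 = 203.
Producer surplus without the control is ½ · (49 - 15.4) · 168 = 2822.4.
With the floor, 133 units are sold at 56. The supply price at q = 133 is 42, so PS = ½ · [(56 - 15.4) + (56 - 42)] · 133 = 3630.9.
Change in producer surplus = 3630.9 - 2822.4 = 808.5.

808.5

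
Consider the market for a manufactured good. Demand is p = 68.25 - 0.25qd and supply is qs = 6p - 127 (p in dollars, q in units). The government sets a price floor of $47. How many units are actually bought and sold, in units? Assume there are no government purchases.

Rearranging demand gives qd = 273 - 4p. Equilibrium: 273 - 4p = 6p - 127, so 400 = 10p and p* = 40, q* = 113.
Because the floor (47) lies above the market-clearing price, it is binding.
At p = 47: qd = 273 - 4·47 = 85 and qs = 6·47 - 127 = 155.
The quantity actually transacted is the short side, demand: 85.

85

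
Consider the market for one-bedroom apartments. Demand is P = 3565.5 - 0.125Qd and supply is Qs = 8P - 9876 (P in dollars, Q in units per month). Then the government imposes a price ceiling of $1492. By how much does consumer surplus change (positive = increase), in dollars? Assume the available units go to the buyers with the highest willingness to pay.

Rearranging demand gives Qd = 28524 - 8P. Setting quantity demanded equal to quantity supplied, 28524 - 8P = 8P - 9876, gives P* = 2400 and Q* = 9324.
Because the ceiling (1492) lies below the market-clearing price, it is binding.
At P = 1492: Qd = 28524 - 8·1492 = 16588 and Qs = 8·1492 - 9876 = 2060.
Consumer surplus without the control is ½ · (3565.5 - 2400) · 9324 = 5433561.
With the ceiling, 2060 units are sold at 1492 (assume they go to the highest-value buyers). The demand price at Q = 2060 is 3308, so CS = ½ · [(3565.5 - 1492) + (3308 - 1492)] · 2060 = 4006185.
Change in consumer surplus = 4006185 - 5433561 = -1427376.

-1427376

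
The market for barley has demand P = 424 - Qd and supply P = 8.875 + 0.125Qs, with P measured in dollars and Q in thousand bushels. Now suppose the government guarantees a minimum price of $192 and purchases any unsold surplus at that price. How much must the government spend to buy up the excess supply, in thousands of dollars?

236736

Rearranging demand gives Qd = 424 - P; rearranging supply gives Qs = 8P - 71. Equilibrium: 424 - P = 8P - 71, so 495 = 9P and P* = 55, Q* = 369.
Because the floor (192) lies above the market-clearing price, it is binding.
At P = 192: Qd = 424 - 192 = 232 and Qs = 8·192 - 71 = 1465.
Surplus = Qs - Qd = 1233.
Government expenditure = surplus × support price = 1233 × 192 = 236736.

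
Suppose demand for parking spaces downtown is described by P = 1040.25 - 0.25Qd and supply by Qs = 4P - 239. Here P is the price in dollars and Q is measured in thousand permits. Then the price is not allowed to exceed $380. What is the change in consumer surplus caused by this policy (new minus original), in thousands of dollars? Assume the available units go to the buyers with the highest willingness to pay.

Rearranging demand gives Qd = 4161 - 4P. Equilibrium: 4161 - 4P = 4P - 239, so 4400 = 8P and P* = 550, Q* = 1961.
Because the ceiling (380) lies below the market-clearing price, it is binding.
At P = 380: Qd = 4161 - 4·380 = 2641 and Qs = 4·380 - 239 = 1281.
Consumer surplus without the control is ½ · (1040.25 - 550) · 1961 = 480690.125.
With the ceiling, 1281 units are sold at 380 (assume they go to the highest-value buyers). The demand price at Q = 1281 is 720, so CS = ½ · [(1040.25 - 380) + (720 - 380)] · 1281 = 640660.125.
Change in consumer surplus = 640660.125 - 480690.125 = 159970.

159970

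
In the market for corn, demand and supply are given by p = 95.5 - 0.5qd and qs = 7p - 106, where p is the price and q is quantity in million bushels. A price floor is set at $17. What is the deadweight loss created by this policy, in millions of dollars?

Rearranging demand gives qd = 191 - 2p. Without the control the market clears where 191 - 2p = 7p - 106, i.e. p* = 33 and q* = 125.
The floor of 17 is below the equilibrium price 33, so it is not binding; the market clears at p* = 33, q* = 125.
Since the control does not bind, no trades are prevented and deadweight loss is zero.

0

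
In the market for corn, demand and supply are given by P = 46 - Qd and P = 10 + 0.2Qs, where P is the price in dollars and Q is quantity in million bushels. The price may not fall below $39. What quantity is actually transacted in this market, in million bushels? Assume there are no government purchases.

Rearranging demand gives Qd = 46 - P; rearranging supply gives Qs = 5P - 50. Setting quantity demanded equal to quantity supplied, 46 - P = 5P - 50, gives P* = 16 and Q* = 30.
The floor of 39 is above the equilibrium price 16, so it binds.
At P = 39: Qd = 46 - 39 = 7 and Qs = 5·39 - 50 = 145.
The quantity actually transacted is the short side, demand: 7.

7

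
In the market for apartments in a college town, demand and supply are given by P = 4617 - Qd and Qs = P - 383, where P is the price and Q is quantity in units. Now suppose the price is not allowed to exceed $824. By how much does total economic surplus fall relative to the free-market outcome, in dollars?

Rearranging demand gives Qd = 4617 - P. In a free market, 4617 - P = P - 383 gives the equilibrium P* = 2500, Q* = 2117.
Since 824 < 2500, the ceiling is binding.
At P = 824: Qd = 4617 - 824 = 3793 and Qs = 824 - 383 = 441.
Quantity traded falls to 441. At Q = 441 the demand price is 4617 - 441 = 4176 and the supply price is 383 + 441 = 824.
Deadweight loss = ½ · (4176 - 824) · (2117 - 441) = ½ · 3352 · 1676 = 2808976.

2808976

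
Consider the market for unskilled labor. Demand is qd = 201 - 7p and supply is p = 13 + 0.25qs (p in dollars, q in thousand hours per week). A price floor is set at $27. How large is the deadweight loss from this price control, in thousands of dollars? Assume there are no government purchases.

Rearranging supply gives qs = 4p - 52. Without the control the market clears where 201 - 7p = 4p - 52, i.e. p* = 23 and q* = 40.
Because the floor (27) lies above the market-clearing price, it is binding.
At p = 27: qd = 201 - 7·27 = 12 and qs = 4·27 - 52 = 56.
Quantity traded falls to 12. At q = 12 the demand price is (201 - 12)/7 = 27 and the supply price is (52 + 12)/4 = 16.
Deadweight loss = ½ · (27 - 16) · (40 - 12) = ½ · 11 · 28 = 154.

154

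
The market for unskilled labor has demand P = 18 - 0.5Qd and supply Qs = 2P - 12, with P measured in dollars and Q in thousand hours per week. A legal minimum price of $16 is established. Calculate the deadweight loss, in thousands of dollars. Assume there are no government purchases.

32

Rearranging demand gives Qd = 36 - 2P. In a free market, 36 - 2P = 2P - 12 gives the equilibrium P* = 12, Q* = 12.
Because the floor (16) lies above the market-clearing price, it is binding.
At P = 16: Qd = 36 - 2·16 = 4 and Qs = 2·16 - 12 = 20.
Quantity traded falls to 4. At Q = 4 the demand price is (36 - 4)/2 = 16 and the supply price is (12 + 4)/2 = 8.
Deadweight loss = ½ · (16 - 8) · (12 - 4) = ½ · 8 · 8 = 32.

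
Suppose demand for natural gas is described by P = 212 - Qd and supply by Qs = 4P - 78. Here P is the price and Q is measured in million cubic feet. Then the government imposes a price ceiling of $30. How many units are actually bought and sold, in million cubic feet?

42

Rearranging demand gives Qd = 212 - P. Without the control the market clears where 212 - P = 4P - 78, i.e. P* = 58 and Q* = 154.
Because the ceiling (30) lies below the market-clearing price, it is binding.
At P = 30: Qd = 212 - 30 = 182 and Qs = 4·30 - 78 = 42.
The quantity actually transacted is the short side, supply: 42.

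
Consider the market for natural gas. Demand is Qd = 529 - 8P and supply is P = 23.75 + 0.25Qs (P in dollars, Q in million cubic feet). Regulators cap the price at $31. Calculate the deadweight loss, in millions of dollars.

Rearranging supply gives Qs = 4P - 95. Setting quantity demanded equal to quantity supplied, 529 - 8P = 4P - 95, gives P* = 52 and Q* = 113.
The ceiling of 31 is below the equilibrium price 52, so it binds.
At P = 31: Qd = 529 - 8·31 = 281 and Qs = 4·31 - 95 = 29.
Quantity traded falls to 29. At Q = 29 the demand price is (529 - 29)/8 = 62.5 and the supply price is (95 + 29)/4 = 31.
Deadweight loss = ½ · (62.5 - 31) · (113 - 29) = ½ · 31.5 · 84 = 1323.

1323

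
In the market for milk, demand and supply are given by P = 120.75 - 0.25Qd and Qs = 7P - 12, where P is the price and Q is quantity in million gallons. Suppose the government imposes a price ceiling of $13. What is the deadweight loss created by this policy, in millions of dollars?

9856

Rearranging demand gives Qd = 483 - 4P. Setting quantity demanded equal to quantity supplied, 483 - 4P = 7P - 12, gives P* = 45 and Q* = 303.
Because the ceiling (13) lies below the market-clearing price, it is binding.
At P = 13: Qd = 483 - 4·13 = 431 and Qs = 7·13 - 12 = 79.
Quantity traded falls to 79. At Q = 79 the demand price is (483 - 79)/4 = 101 and the supply price is (12 + 79)/7 = 13.
Deadweight loss = ½ · (101 - 13) · (303 - 79) = ½ · 88 · 224 = 9856.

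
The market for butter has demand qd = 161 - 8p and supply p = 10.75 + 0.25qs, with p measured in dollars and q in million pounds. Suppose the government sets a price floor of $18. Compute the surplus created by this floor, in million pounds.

Rearranging supply gives qs = 4p - 43. Setting quantity demanded equal to quantity supplied, 161 - 8p = 4p - 43, gives p* = 17 and q* = 25.
The floor of 18 is above the equilibrium price 17, so it binds.
At p = 18: qd = 161 - 8·18 = 17 and qs = 4·18 - 43 = 29.
Surplus = qs - qd = 29 - 17 = 12.

12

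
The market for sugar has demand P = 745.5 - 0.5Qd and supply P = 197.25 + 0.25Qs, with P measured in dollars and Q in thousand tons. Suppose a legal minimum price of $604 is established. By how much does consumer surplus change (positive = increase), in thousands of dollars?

-113568

Rearranging demand gives Qd = 1491 - 2P; rearranging supply gives Qs = 4P - 789. Setting quantity demanded equal to quantity supplied, 1491 - 2P = 4P - 789, gives P* = 380 and Q* = 731.
The floor of 604 is above the equilibrium price 380, so it binds.
At P = 604: Qd = 1491 - 2·604 = 283 and Qs = 4·604 - 789 = 1627.
Consumer surplus without the control is ½ · (745.5 - 380) · 731 = 133590.25.
With the floor, consumers buy 283 units at 604, so CS = ½ · (745.5 - 604) · 283 = 20022.25.
Change in consumer surplus = 20022.25 - 133590.25 = -113568.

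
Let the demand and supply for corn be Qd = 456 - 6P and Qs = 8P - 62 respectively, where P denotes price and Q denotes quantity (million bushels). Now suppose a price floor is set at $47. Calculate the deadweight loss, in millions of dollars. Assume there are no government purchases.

525

In a free market, 456 - 6P = 8P - 62 gives the equilibrium P* = 37, Q* = 234.
Because the floor (47) lies above the market-clearing price, it is binding.
At P = 47: Qd = 456 - 6·47 = 174 and Qs = 8·47 - 62 = 314.
Quantity traded falls to 174. At Q = 174 the demand price is (456 - 174)/6 = 47 and the supply price is (62 + 174)/8 = 29.5.
Deadweight loss = ½ · (47 - 29.5) · (234 - 174) = ½ · 17.5 · 60 = 525.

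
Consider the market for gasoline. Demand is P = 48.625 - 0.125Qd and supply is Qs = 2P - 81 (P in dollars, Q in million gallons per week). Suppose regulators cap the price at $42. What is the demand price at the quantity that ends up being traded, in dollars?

48.25

Rearranging demand gives Qd = 389 - 8P. Without the control the market clears where 389 - 8P = 2P - 81, i.e. P* = 47 and Q* = 13.
Since 42 < 47, the ceiling is binding.
At P = 42: Qd = 389 - 8·42 = 53 and Qs = 2·42 - 81 = 3.
Only 3 units reach the market. On the demand curve, the marginal buyer's willingness to pay at Q = 3 is (389 - 3)/8 = 48.25.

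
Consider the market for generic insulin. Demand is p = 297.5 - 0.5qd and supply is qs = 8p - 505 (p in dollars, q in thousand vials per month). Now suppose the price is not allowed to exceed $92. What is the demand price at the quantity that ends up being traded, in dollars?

182

Rearranging demand gives qd = 595 - 2p. Equilibrium: 595 - 2p = 8p - 505, so 1100 = 10p and p* = 110, q* = 375.
Because the ceiling (92) lies below the market-clearing price, it is binding.
At p = 92: qd = 595 - 2·92 = 411 and qs = 8·92 - 505 = 231.
Only 231 units reach the market. On the demand curve, the marginal buyer's willingness to pay at q = 231 is (595 - 231)/2 = 182.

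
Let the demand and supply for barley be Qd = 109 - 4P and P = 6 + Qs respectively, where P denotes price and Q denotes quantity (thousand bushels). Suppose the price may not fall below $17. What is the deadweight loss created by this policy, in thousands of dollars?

0

Rearranging supply gives Qs = P - 6. In a free market, 109 - 4P = P - 6 gives the equilibrium P* = 23, Q* = 17.
Since 17 is below P* = 23, the floor does not bind and the free-market outcome prevails.
Since the control does not bind, no trades are prevented and deadweight loss is zero.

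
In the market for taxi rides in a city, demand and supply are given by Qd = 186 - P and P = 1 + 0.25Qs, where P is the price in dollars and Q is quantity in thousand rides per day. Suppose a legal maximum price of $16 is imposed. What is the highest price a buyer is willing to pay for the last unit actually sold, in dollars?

126

Rearranging supply gives Qs = 4P - 4. Equilibrium: 186 - P = 4P - 4, so 190 = 5P and P* = 38, Q* = 148.
Because the ceiling (16) lies below the market-clearing price, it is binding.
At P = 16: Qd = 186 - 16 = 170 and Qs = 4·16 - 4 = 60.
Only 60 units reach the market. On the demand curve, the marginal buyer's willingness to pay at Q = 60 is (186 - 60) = 126.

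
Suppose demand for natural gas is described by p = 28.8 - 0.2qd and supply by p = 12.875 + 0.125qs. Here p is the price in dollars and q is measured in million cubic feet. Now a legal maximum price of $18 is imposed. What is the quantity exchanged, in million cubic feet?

41

Rearranging demand gives qd = 144 - 5p; rearranging supply gives qs = 8p - 103. Equilibrium: 144 - 5p = 8p - 103, so 247 = 13p and p* = 19, q* = 49.
Since 18 < 19, the ceiling is binding.
At p = 18: qd = 144 - 5·18 = 54 and qs = 8·18 - 103 = 41.
The quantity actually transacted is the short side, supply: 41.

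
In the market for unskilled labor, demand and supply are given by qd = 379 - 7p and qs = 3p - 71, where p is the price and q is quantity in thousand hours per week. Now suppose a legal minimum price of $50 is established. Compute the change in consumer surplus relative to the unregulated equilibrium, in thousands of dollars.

Equilibrium: 379 - 7p = 3p - 71, so 450 = 10p and p* = 45, q* = 64.
The floor of 50 is above the equilibrium price 45, so it binds.
At p = 50: qd = 379 - 7·50 = 29 and qs = 3·50 - 71 = 79.
Consumer surplus without the control is ½ · (379/7 - 45) · 64 = 2048/7.
With the floor, consumers buy 29 units at 50, so CS = ½ · (379/7 - 50) · 29 = 841/14.
Change in consumer surplus = 841/14 - 2048/7 = -232.5.

-232.5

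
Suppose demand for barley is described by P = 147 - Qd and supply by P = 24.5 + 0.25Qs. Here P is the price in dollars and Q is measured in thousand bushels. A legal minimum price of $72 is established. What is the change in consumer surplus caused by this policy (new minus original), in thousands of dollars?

-1989.5

Rearranging demand gives Qd = 147 - P; rearranging supply gives Qs = 4P - 98. Equilibrium: 147 - P = 4P - 98, so 245 = 5P and P* = 49, Q* = 98.
Because the floor (72) lies above the market-clearing price, it is binding.
At P = 72: Qd = 147 - 72 = 75 and Qs = 4·72 - 98 = 190.
Consumer surplus without the control is ½ · (147 - 49) · 98 = 4802.
With the floor, consumers buy 75 units at 72, so CS = ½ · (147 - 72) · 75 = 2812.5.
Change in consumer surplus = 2812.5 - 4802 = -1989.5.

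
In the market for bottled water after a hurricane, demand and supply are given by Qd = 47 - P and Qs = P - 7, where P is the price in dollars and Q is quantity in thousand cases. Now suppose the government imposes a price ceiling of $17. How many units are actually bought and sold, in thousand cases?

10

Setting quantity demanded equal to quantity supplied, 47 - P = P - 7, gives P* = 27 and Q* = 20.
Because the ceiling (17) lies below the market-clearing price, it is binding.
At P = 17: Qd = 47 - 17 = 30 and Qs = 17 - 7 = 10.
The quantity actually transacted is the short side, supply: 10.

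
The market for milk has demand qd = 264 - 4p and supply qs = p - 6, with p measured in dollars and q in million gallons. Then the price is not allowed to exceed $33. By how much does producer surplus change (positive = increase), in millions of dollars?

-787.5

Without the control the market clears where 264 - 4p = p - 6, i.e. p* = 54 and q* = 48.
Because the ceiling (33) lies below the market-clearing price, it is binding.
At p = 33: qd = 264 - 4·33 = 132 and qs = 33 - 6 = 27.
Producer surplus without the control is ½ · (54 - 6) · 48 = 1152.
With the ceiling, producers sell 27 units at 33, so PS = ½ · (33 - 6) · 27 = 364.5.
Change in producer surplus = 364.5 - 1152 = -787.5.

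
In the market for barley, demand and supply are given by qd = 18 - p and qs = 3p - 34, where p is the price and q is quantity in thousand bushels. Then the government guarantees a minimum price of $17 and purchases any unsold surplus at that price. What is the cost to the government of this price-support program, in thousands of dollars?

Equilibrium: 18 - p = 3p - 34, so 52 = 4p and p* = 13, q* = 5.
Since 17 > 13, the floor is binding.
At p = 17: qd = 18 - 17 = 1 and qs = 3·17 - 34 = 17.
Surplus = qs - qd = 16.
Government expenditure = surplus × support price = 16 × 17 = 272.

272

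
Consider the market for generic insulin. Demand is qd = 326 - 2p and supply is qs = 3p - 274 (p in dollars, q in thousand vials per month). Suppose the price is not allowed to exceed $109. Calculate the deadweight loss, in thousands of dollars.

Setting quantity demanded equal to quantity supplied, 326 - 2p = 3p - 274, gives p* = 120 and q* = 86.
Since 109 < 120, the ceiling is binding.
At p = 109: qd = 326 - 2·109 = 108 and qs = 3·109 - 274 = 53.
Quantity traded falls to 53. At q = 53 the demand price is (326 - 53)/2 = 136.5 and the supply price is (274 + 53)/3 = 109.
Deadweight loss = ½ · (136.5 - 109) · (86 - 53) = ½ · 27.5 · 33 = 453.75.

453.75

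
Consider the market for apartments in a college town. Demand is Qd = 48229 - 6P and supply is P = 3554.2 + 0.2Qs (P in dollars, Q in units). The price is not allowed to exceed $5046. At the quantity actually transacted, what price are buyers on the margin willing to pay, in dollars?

6795

Rearranging supply gives Qs = 5P - 17771. Without the control the market clears where 48229 - 6P = 5P - 17771, i.e. P* = 6000 and Q* = 12229.
The ceiling of 5046 is below the equilibrium price 6000, so it binds.
At P = 5046: Qd = 48229 - 6·5046 = 17953 and Qs = 5·5046 - 17771 = 7459.
Only 7459 units reach the market. On the demand curve, the marginal buyer's willingness to pay at Q = 7459 is (48229 - 7459)/6 = 6795.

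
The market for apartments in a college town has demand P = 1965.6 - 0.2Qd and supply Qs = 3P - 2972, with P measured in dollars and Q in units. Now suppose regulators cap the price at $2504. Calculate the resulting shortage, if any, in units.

0

Rearranging demand gives Qd = 9828 - 5P. Equilibrium: 9828 - 5P = 3P - 2972, so 12800 = 8P and P* = 1600, Q* = 1828.
Since 2504 is above P* = 1600, the ceiling does not bind and the free-market outcome prevails.
Since the control does not bind, there is no shortage.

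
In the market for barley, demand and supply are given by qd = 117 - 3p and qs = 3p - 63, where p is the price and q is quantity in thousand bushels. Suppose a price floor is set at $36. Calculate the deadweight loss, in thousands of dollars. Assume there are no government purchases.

Without the control the market clears where 117 - 3p = 3p - 63, i.e. p* = 30 and q* = 27.
Since 36 > 30, the floor is binding.
At p = 36: qd = 117 - 3·36 = 9 and qs = 3·36 - 63 = 45.
Quantity traded falls to 9. At q = 9 the demand price is (117 - 9)/3 = 36 and the supply price is (63 + 9)/3 = 24.
Deadweight loss = ½ · (36 - 24) · (27 - 9) = ½ · 12 · 18 = 108.

108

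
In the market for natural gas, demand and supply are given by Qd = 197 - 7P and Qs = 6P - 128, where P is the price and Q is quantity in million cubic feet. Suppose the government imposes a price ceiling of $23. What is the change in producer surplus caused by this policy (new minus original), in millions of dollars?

Equilibrium: 197 - 7P = 6P - 128, so 325 = 13P and P* = 25, Q* = 22.
Because the ceiling (23) lies below the market-clearing price, it is binding.
At P = 23: Qd = 197 - 7·23 = 36 and Qs = 6·23 - 128 = 10.
Producer surplus without the control is ½ · (25 - 64/3) · 22 = 121/3.
With the ceiling, producers sell 10 units at 23, so PS = ½ · (23 - 64/3) · 10 = 25/3.
Change in producer surplus = 25/3 - 121/3 = -32.

-32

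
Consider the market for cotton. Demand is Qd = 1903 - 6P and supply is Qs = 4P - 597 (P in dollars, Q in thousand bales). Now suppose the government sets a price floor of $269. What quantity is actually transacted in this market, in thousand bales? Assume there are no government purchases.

289

In a free market, 1903 - 6P = 4P - 597 gives the equilibrium P* = 250, Q* = 403.
Because the floor (269) lies above the market-clearing price, it is binding.
At P = 269: Qd = 1903 - 6·269 = 289 and Qs = 4·269 - 597 = 479.
The quantity actually transacted is the short side, demand: 289.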